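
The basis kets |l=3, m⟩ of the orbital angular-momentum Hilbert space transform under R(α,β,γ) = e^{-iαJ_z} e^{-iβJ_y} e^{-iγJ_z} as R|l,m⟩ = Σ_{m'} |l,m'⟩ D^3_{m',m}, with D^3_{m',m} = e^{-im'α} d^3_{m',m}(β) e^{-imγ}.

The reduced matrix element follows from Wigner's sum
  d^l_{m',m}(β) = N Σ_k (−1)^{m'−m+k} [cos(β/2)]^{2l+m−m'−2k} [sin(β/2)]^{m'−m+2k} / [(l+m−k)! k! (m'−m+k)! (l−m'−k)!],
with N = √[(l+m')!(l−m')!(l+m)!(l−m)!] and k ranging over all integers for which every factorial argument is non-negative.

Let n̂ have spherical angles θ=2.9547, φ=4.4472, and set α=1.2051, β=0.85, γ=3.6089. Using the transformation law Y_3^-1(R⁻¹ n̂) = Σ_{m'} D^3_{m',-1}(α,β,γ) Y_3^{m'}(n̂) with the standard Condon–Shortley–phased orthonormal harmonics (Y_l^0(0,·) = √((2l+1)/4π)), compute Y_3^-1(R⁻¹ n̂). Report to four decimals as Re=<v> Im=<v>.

Re=-0.3676 Im=-0.1997

Need the full column D^3_{m',-1} for m'=−3..3 at α=1.2051, β=0.85, γ=3.6089.
cos(β/2)=0.911039, sin(β/2)=0.412321
d^3_{-3,-1}: single k=2 term ⇒ +0.453590;  D = +0.267150+0.366572i
d^3_{-2,-1}: k∈[1..2] ⇒ +0.818313 -0.335233 = +0.483080;  D = +0.466333-0.126097i
d^3_{-1,-1}: k∈[0..2] ⇒ +0.571770 -0.936931 +0.143935 = -0.221227;  D = -0.022440+0.220086i
d^3_{0,-1}: k∈[0..2] ⇒ -0.896417 +0.550843 -0.037610 = -0.383184;  D = +0.342100+0.172618i
d^3_{1,-1}: k∈[0..2] ⇒ +0.702699 -0.191913 +0.004914 = +0.515699;  D = -0.381594+0.346888i
d^3_{2,-1}: k∈[0..1] ⇒ -0.335233 +0.034333 = -0.300899;  D = -0.109398-0.280308i
d^3_{3,-1}: single k=0 term ⇒ +0.092910;  D = +0.092908-0.000595i
Y_3^{m'}(θ=2.9547,φ=4.4472) and Σ D·Y over m':
  (+0.2672+0.3666i)·(+0.0019-0.0019i)  (+0.4663-0.1261i)·(+0.0299+0.0175i)  (-0.0224+0.2201i)·(-0.0602+0.2218i)  (+0.3421+0.1726i)·(-0.6701+0.0000i)  (-0.3816+0.3469i)·(+0.0602+0.2218i)  (-0.1094-0.2803i)·(+0.0299-0.0175i)  (+0.0929-0.0006i)·(-0.0019-0.0019i)
Y_3^-1(R⁻¹ n̂) = -0.367626-0.199669i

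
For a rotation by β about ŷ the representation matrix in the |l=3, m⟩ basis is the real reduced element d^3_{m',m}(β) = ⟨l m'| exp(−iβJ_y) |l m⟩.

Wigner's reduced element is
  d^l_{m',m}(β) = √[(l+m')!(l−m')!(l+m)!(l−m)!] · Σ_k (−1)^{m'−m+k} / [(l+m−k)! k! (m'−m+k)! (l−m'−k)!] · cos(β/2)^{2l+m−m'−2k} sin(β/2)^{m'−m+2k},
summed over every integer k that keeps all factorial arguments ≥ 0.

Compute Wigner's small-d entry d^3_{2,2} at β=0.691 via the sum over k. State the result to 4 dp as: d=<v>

d=0.2444

d^3_{2,2}(β=0.691) via Wigner's sum:
c=cos(0.691/2)=0.940906, s=sin(0.691/2)=0.338667; N=√[120·1·120·1]=120.000000
k∈{0,1} keeps every argument non-negative
  k=0: (−1)^0·120.0000/(120)·0.9409^6·0.3387^0 = +0.693870
  k=1: (−1)^1·120.0000/(24)·0.9409^4·0.3387^2 = -0.449471
d^3_{2,2}(0.691) = +0.693870 -0.449471 = +0.244399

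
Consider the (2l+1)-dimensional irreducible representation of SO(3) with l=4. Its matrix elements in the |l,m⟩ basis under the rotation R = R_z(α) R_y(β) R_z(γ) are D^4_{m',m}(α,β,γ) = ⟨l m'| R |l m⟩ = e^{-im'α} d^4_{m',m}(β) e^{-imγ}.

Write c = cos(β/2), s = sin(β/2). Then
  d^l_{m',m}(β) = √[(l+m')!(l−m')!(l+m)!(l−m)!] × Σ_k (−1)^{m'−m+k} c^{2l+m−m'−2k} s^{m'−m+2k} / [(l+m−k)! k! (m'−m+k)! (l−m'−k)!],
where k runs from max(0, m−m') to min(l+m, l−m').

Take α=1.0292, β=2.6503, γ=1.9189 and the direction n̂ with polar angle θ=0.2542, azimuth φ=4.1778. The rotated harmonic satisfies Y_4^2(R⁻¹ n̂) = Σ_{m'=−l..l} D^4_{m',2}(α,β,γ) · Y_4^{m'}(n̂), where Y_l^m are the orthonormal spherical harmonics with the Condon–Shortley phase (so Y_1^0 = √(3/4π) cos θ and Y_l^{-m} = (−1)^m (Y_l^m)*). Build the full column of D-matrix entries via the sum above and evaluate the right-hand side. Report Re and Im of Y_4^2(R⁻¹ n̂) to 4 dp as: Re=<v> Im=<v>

Need the full column D^4_{m',2} for m'=−4..4 at α=1.0292, β=2.6503, γ=1.9189.
cos(β/2)=0.243183, sin(β/2)=0.969980
d^4_{-4,2}: single k=6 term ⇒ +0.260630;  D = +0.250552+0.071776i
d^4_{-3,2}: k∈[5..6] ⇒ +0.138612 -0.735086 = -0.596474;  D = -0.436352+0.406667i
d^4_{-2,2}: k∈[4..6] ⇒ +0.046438 -0.591053 +0.783616 = +0.239002;  D = -0.049496-0.233821i
d^4_{-1,2}: k∈[3..5] ⇒ +0.010977 -0.261952 +0.833510 = +0.582534;  D = -0.550534-0.190414i
d^4_{0,2}: k∈[2..4] ⇒ +0.001846 -0.078321 +0.467268 = +0.390794;  D = -0.299848+0.250621i
d^4_{1,2}: k∈[1..3] ⇒ +0.000207 -0.016465 +0.174635 = +0.158377;  D = +0.024389+0.156488i
d^4_{2,2}: k∈[0..2] ⇒ +0.000012 -0.002335 +0.046438 = +0.044116;  D = +0.040853+0.016649i
d^4_{3,2}: k∈[0..1] ⇒ -0.000183 +0.008713 = +0.008530;  D = +0.006831-0.005109i
d^4_{4,2}: single k=0 term ⇒ +0.001030;  D = -0.000103-0.001024i
Y_4^{m'}(θ=0.2542,φ=4.1778) and Σ D·Y over m':
  (+0.2506+0.0718i)·(-0.0010+0.0015i)  (-0.4364+0.4067i)·(+0.0193+0.0006i)  (-0.0495-0.2338i)·(-0.0565-0.1031i)  (-0.5505-0.1904i)·(-0.2087+0.3525i)  (-0.2998+0.2506i)·(+0.5935+0.0000i)  (+0.0244+0.1565i)·(+0.2087+0.3525i)  (+0.0409+0.0166i)·(-0.0565+0.1031i)  (+0.0068-0.0051i)·(-0.0193+0.0006i)  (-0.0001-0.0010i)·(-0.0010-0.0015i)
Y_4^2(R⁻¹ n̂) = -0.080487+0.065247i

Re=-0.0805 Im=0.0652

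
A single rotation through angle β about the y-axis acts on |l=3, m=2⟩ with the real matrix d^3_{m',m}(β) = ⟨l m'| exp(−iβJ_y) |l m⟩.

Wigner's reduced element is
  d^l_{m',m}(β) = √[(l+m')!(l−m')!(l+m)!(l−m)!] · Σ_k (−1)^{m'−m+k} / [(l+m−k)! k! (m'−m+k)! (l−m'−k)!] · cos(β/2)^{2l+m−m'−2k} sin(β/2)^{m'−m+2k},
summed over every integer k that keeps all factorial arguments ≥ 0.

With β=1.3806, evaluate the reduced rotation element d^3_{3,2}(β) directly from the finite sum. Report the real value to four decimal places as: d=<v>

d=-0.4251

d^3_{3,2}(β=1.3806) via Wigner's sum:
With c≡cos(β/2)=0.771055 and s≡sin(β/2)=0.636769, N=[720·1·120·1]^{1/2}=293.938769
Admissible k: 0..0 (factorial args all ≥0)
  k=0: (−1)^1·293.9388/(120)·0.7711^5·0.6368^1 = -0.425093
d^3_{3,2}(1.3806) = -0.425093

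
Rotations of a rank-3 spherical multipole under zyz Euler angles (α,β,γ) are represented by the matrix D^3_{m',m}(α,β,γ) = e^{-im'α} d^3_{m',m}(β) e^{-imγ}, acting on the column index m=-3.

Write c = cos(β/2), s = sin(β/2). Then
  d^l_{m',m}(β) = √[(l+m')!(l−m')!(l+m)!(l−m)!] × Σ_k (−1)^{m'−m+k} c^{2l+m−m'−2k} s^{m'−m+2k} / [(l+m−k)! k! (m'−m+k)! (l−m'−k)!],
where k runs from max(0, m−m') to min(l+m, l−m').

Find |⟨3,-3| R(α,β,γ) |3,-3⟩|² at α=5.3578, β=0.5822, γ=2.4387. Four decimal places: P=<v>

P=0.5970

D^3_{-3,-3}(5.3578,0.5822,2.4387) = e^{-i·-3·5.3578}·d^3_{-3,-3}(0.5822)·e^{-i·-3·2.4387}. Compute d first:
c=cos(0.5822/2)=0.957929, s=sin(0.5822/2)=0.287006; N=√[1·720·1·720]=720.000000
k∈{0} keeps every argument non-negative
  k=0: (−1)^0·720.0000/(720)·0.9579^6·0.2870^0 = +0.772679
d^3_{-3,-3}(0.5822) = +0.772679
|D^3_{-3,-3}|² = |d^3_{-3,-3}(β)|² = (+0.772679)² = 0.597033 (the z-rotation phases have unit modulus)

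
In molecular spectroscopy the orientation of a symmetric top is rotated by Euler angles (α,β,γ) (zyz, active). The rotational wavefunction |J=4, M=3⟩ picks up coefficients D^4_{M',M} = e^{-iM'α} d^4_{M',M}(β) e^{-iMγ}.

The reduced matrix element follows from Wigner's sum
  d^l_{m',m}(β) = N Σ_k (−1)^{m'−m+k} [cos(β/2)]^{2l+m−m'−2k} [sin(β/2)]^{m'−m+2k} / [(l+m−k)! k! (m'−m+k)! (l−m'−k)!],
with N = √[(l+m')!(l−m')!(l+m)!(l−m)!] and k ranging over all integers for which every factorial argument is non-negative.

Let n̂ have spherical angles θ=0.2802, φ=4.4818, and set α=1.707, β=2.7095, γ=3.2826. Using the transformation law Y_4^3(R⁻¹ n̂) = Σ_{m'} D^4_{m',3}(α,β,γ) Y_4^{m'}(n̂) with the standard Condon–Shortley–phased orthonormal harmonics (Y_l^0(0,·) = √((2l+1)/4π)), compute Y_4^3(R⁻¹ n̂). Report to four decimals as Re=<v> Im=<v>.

Need the full column D^4_{m',3} for m'=−4..4 at α=1.707, β=2.7095, γ=3.2826.
cos(β/2)=0.214370, sin(β/2)=0.976753
d^4_{-4,3}: single k=7 term ⇒ +0.514281;  D = -0.510471-0.062481i
d^4_{-3,3}: k∈[6..7] ⇒ +0.279339 -0.828470 = -0.549131;  D = -0.007913-0.549074i
d^4_{-2,3}: k∈[5..6] ⇒ +0.098310 -0.680329 = -0.582019;  D = -0.575430+0.087330i
d^4_{-1,3}: k∈[4..5] ⇒ +0.025428 -0.316741 = -0.291313;  D = +0.082413+0.279412i
d^4_{0,3}: k∈[3..4] ⇒ +0.004992 -0.103628 = -0.098636;  D = +0.089942-0.040492i
d^4_{1,3}: k∈[2..3] ⇒ +0.000735 -0.025428 = -0.024693;  D = -0.013100-0.020931i
d^4_{2,3}: k∈[1..2] ⇒ +0.000076 -0.004735 = -0.004659;  D = -0.003577+0.002985i
d^4_{3,3}: k∈[0..1] ⇒ +0.000004 -0.000648 = -0.000644;  D = +0.000476+0.000434i
d^4_{4,3}: single k=0 term ⇒ -0.000057;  D = +0.000033-0.000047i
Y_4^{m'}(θ=0.2802,φ=4.4818) and Σ D·Y over m':
  (-0.5105-0.0625i)·(+0.0016+0.0021i)  (-0.0079-0.5491i)·(+0.0162-0.0196i)  (-0.5754+0.0873i)·(-0.1252-0.0622i)  (+0.0824+0.2794i)·(-0.0996+0.4241i)  (+0.0899-0.0405i)·(+0.5443+0.0000i)  (-0.0131-0.0209i)·(+0.0996+0.4241i)  (-0.0036+0.0030i)·(-0.1252+0.0622i)  (+0.0005+0.0004i)·(-0.0162-0.0196i)  (+0.0000-0.0000i)·(+0.0016-0.0021i)
Y_4^3(R⁻¹ n̂) = -0.003982-0.008201i

Re=-0.0040 Im=-0.0082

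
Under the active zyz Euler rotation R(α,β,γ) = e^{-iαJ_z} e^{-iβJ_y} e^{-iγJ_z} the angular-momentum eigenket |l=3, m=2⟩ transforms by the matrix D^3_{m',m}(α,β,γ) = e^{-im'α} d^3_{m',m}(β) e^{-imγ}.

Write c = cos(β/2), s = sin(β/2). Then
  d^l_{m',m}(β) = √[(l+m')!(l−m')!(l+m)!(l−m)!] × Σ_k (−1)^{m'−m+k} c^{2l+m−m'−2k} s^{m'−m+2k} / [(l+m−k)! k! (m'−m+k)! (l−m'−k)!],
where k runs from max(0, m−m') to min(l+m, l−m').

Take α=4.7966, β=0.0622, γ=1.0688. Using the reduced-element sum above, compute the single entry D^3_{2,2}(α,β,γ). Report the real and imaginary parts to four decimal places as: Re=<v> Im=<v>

D^3_{2,2}(4.7966,0.0622,1.0688) = e^{-i·2·4.7966}·d^3_{2,2}(0.0622)·e^{-i·2·1.0688}. Compute d first:
With c≡cos(β/2)=0.999516 and s≡sin(β/2)=0.031095, N=[120·1·120·1]^{1/2}=120.000000
k∈{0,1} keeps every argument non-negative
  k=0: (−1)^0·120.0000/(120)·0.9995^6·0.0311^0 = +0.997102
  k=1: (−1)^1·120.0000/(24)·0.9995^4·0.0311^2 = -0.004825
d^3_{2,2}(0.0622) = +0.997102 -0.004825 = +0.992277
Phases: e^{-i·(2)·4.7966}=-0.985851+0.167627i, e^{-i·(2)·1.0688}=-0.536938-0.843622i ⇒ D=+0.665574+0.735951i

Re=0.6656 Im=0.7360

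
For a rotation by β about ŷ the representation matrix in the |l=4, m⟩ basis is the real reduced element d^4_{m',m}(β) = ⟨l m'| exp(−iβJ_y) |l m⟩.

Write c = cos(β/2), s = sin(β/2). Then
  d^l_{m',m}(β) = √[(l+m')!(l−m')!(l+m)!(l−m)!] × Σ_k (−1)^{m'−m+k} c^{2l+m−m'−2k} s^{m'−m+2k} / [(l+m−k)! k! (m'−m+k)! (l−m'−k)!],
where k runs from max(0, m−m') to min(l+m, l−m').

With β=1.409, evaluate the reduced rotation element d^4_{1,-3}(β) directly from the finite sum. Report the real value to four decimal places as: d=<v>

d^4_{1,-3}(β=1.409) via Wigner's sum:
c=cos(1.409/2)=0.761935, s=sin(1.409/2)=0.647653; N=√[120·6·1·5040]=1904.940944
k∈{0,1} keeps every argument non-negative
  k=0: (−1)^4·1904.9409/(144)·0.7619^4·0.6477^4 = +0.784443
  k=1: (−1)^5·1904.9409/(240)·0.7619^2·0.6477^6 = -0.340064
d^4_{1,-3}(1.409) = +0.784443 -0.340064 = +0.444379

d=0.4444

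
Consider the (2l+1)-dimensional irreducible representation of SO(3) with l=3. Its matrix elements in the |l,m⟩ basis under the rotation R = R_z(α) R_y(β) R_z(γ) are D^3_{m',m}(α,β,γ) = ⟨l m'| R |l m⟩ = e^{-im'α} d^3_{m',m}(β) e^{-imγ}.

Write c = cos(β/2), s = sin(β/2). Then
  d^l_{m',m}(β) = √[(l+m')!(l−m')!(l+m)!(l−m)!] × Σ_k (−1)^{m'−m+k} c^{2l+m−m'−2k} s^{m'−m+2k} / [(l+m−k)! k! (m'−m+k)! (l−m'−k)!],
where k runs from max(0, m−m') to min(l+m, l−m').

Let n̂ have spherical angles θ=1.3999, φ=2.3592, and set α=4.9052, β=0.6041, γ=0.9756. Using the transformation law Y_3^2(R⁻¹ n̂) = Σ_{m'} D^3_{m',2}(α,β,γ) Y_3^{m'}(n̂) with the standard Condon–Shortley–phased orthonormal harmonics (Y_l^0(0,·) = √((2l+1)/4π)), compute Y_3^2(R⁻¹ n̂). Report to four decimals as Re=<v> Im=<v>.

Need the full column D^3_{m',2} for m'=−3..3 at α=4.9052, β=0.6041, γ=0.9756.
cos(β/2)=0.954729, sin(β/2)=0.297478
d^3_{-3,2}: single k=5 term ⇒ +0.005448;  D = +0.005341+0.001072i
d^3_{-2,2}: k∈[4..5] ⇒ +0.035690 -0.000693 = +0.034997;  D = -0.000183+0.034997i
d^3_{-1,2}: k∈[3..4] ⇒ +0.144889 -0.007033 = +0.137855;  D = -0.135437+0.025709i
d^3_{0,2}: k∈[2..3] ⇒ +0.402708 -0.039097 = +0.363611;  D = -0.135007-0.337618i
d^3_{1,2}: k∈[1..2] ⇒ +0.746199 -0.144889 = +0.601310;  D = +0.505198-0.326112i
d^3_{2,2}: k∈[0..1] ⇒ +0.757321 -0.367620 = +0.389700;  D = +0.270170+0.280846i
d^3_{3,2}: single k=0 term ⇒ -0.578003;  D = +0.332047-0.473109i
Y_3^{m'}(θ=1.3999,φ=2.3592) and Σ D·Y over m':
  (+0.0053+0.0011i)·(+0.2798-0.2848i)  (-0.0002+0.0350i)·(+0.0010+0.1688i)  (-0.1354+0.0257i)·(+0.1932+0.1920i)  (-0.1350-0.3376i)·(-0.1812+0.0000i)  (+0.5052-0.3261i)·(-0.1932+0.1920i)  (+0.2702+0.2808i)·(+0.0010-0.1688i)  (+0.3320-0.4731i)·(-0.2798-0.2848i)
Y_3^2(R⁻¹ n̂) = -0.225709+0.191411i

Re=-0.2257 Im=0.1914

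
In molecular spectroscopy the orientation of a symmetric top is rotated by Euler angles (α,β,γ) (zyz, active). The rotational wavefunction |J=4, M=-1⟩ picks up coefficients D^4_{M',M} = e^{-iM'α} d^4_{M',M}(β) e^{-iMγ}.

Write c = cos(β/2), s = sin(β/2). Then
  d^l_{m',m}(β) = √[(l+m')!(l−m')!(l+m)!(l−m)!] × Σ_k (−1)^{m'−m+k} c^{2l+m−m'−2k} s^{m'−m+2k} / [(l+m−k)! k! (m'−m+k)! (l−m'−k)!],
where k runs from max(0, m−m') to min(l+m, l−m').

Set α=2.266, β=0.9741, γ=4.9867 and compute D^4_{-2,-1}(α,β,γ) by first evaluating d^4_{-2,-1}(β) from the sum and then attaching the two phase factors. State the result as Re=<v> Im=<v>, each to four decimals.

Split into d^4_{-2,-1}(β=0.9741) × two z-phases.
Half-angle: c=0.883717, s=0.468021. N=√(2·720·6·120)=1018.233765
The bounds max(0,m−m')=1 and min(l+m,l−m')=3 give 3 terms
  k=1: (−1)^0·1018.2338/(240)·0.8837^7·0.4680^1 = +0.835786
  k=2: (−1)^1·1018.2338/(48)·0.8837^5·0.4680^3 = -1.172112
  k=3: (−1)^2·1018.2338/(72)·0.8837^3·0.4680^5 = +0.219170
d^4_{-2,-1}(0.9741) = +0.835786 -1.172112 +0.219170 = -0.117155
Phases: e^{-i·(-2)·2.266}=-0.179412-0.983774i, e^{-i·(-1)·4.9867}=+0.270884-0.962612i ⇒ D=+0.116639+0.010987i

Re=0.1166 Im=0.0110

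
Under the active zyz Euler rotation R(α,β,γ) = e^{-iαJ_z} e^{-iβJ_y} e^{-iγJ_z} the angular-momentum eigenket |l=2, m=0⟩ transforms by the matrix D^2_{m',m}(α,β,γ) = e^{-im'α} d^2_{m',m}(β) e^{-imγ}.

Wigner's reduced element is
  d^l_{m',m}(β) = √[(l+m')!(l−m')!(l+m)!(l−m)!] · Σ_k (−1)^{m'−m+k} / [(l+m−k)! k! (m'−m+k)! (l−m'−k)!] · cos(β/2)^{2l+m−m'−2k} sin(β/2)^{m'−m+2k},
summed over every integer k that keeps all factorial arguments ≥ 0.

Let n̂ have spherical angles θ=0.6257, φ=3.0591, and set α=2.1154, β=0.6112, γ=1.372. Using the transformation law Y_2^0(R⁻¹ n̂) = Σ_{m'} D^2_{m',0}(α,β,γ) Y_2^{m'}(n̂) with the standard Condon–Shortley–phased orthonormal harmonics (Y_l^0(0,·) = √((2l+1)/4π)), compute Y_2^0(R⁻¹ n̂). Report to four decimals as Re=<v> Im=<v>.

Re=0.3861 Im=0.0000

Need the full column D^2_{m',0} for m'=−2..2 at α=2.1154, β=0.6112, γ=1.372.
cos(β/2)=0.953667, sin(β/2)=0.300865
d^2_{-2,0}: single k=2 term ⇒ +0.201657;  D = -0.093405-0.178721i
d^2_{-1,0}: k∈[1..2] ⇒ +0.639201 -0.063619 = +0.575582;  D = -0.298197+0.492314i
d^2_{0,0}: k∈[0..2] ⇒ +0.827154 -0.329305 +0.008194 = +0.506043;  D = +0.506043+0.000000i
d^2_{1,0}: k∈[0..1] ⇒ -0.639201 +0.063619 = -0.575582;  D = +0.298197+0.492314i
d^2_{2,0}: single k=0 term ⇒ +0.201657;  D = -0.093405+0.178721i
Y_2^{m'}(θ=0.6257,φ=3.0591) and Σ D·Y over m':
  (-0.0934-0.1787i)·(+0.1307+0.0218i)  (-0.2982+0.4923i)·(-0.3655-0.0302i)  (+0.5060+0.0000i)·(+0.3062+0.0000i)  (+0.2982+0.4923i)·(+0.3655-0.0302i)  (-0.0934+0.1787i)·(+0.1307-0.0218i)
Y_2^0(R⁻¹ n̂) = +0.386066-0.000000i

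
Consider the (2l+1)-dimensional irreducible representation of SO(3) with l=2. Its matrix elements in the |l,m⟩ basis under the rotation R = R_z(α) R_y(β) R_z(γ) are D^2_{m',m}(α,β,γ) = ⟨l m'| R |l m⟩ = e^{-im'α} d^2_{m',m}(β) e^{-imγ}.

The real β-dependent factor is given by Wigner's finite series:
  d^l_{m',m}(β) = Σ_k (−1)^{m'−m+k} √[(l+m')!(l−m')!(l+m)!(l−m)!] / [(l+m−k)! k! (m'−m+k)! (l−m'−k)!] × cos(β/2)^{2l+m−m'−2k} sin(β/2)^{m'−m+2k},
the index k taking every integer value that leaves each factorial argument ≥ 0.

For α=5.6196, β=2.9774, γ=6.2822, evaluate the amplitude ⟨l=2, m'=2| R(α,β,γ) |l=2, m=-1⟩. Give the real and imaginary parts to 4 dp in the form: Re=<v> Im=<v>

Re=-0.0393 Im=-0.1575

D^2_{2,-1}(5.6196,2.9774,6.2822) = e^{-i·2·5.6196}·d^2_{2,-1}(2.9774)·e^{-i·-1·6.2822}. Compute d first:
c=cos(2.9774/2)=0.082004, s=sin(2.9774/2)=0.996632; N=√[24·1·1·6]=12.000000
k: max(0,(-1)−(2))=0 … min(2+(-1),2−(2))=0
  k=0: (−1)^3·12.0000/(6)·0.0820^1·0.9966^3 = -0.162357
d^2_{2,-1}(2.9774) = -0.162357
Phases: e^{-i·(2)·5.6196}=+0.241223+0.970470i, e^{-i·(-1)·6.2822}=+1.000000-0.000985i ⇒ D=-0.039319-0.157524i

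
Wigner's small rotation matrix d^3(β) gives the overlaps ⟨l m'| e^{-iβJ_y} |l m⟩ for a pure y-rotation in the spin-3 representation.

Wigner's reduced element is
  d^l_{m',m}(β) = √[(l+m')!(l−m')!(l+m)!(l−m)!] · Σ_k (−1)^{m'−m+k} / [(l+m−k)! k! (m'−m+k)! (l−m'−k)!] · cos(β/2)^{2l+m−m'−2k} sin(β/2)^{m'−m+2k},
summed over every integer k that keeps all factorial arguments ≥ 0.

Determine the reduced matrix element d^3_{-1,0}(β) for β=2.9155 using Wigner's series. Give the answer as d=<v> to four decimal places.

d=0.3639

d^3_{-1,0}(β=2.9155) via Wigner's sum:
c=cos(2.9155/2)=0.112806, s=sin(2.9155/2)=0.993617; N=√[2·24·6·6]=41.569219
Admissible k: 1..3 (factorial args all ≥0)
  k=1: (−1)^0·41.5692/(12)·0.1128^5·0.9936^1 = +0.000063
  k=2: (−1)^1·41.5692/(4)·0.1128^3·0.9936^3 = -0.014634
  k=3: (−1)^2·41.5692/(12)·0.1128^1·0.9936^5 = +0.378457
d^3_{-1,0}(2.9155) = +0.000063 -0.014634 +0.378457 = +0.363886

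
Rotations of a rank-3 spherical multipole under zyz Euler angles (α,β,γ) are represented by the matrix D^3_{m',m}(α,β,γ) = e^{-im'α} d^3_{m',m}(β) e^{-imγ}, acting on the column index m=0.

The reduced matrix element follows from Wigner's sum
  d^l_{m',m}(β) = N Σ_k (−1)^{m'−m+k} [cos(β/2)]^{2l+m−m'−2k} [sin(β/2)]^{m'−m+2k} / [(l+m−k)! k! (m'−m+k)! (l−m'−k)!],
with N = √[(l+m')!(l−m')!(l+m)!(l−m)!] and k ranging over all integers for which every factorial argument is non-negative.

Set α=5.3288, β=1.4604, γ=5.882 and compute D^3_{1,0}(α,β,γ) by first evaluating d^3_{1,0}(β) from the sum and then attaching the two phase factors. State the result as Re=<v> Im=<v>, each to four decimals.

Re=0.2337 Im=0.3299

First d^3_{1,0}(β=1.4604), then the phase factors e^{-i(1)α} and e^{-i(0)γ}:
Half-angle: c=0.745041, s=0.667019. N=√(24·2·6·6)=41.569219
k: max(0,(0)−(1))=0 … min(3+(0),3−(1))=2
  k=0: (−1)^1·41.5692/(12)·0.7450^5·0.6670^1 = -0.530432
  k=1: (−1)^2·41.5692/(4)·0.7450^3·0.6670^3 = +1.275459
  k=2: (−1)^3·41.5692/(12)·0.7450^1·0.6670^5 = -0.340769
d^3_{1,0}(1.4604) = -0.530432 +1.275459 -0.340769 = +0.404257
Attach z-rotation phases: D = e^{-i(1)(5.3288)}·(+0.404257)·e^{-i(0)(5.882)} = +0.233705+0.329857i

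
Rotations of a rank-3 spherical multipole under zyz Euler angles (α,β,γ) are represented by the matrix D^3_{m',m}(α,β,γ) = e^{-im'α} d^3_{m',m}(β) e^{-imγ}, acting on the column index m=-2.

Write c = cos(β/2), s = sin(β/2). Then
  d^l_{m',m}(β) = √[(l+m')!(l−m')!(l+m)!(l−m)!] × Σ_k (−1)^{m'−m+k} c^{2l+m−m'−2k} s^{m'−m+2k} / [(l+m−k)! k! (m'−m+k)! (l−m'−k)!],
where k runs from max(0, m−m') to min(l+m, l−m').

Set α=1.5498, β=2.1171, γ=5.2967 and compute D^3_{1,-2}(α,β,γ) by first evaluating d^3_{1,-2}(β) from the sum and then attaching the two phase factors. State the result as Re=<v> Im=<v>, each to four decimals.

Re=-0.2661 Im=0.1067

Split into d^3_{1,-2}(β=2.1171) × two z-phases.
With c≡cos(β/2)=0.490136 and s≡sin(β/2)=0.871646, N=[24·2·1·120]^{1/2}=75.894664
Admissible k: 0..1 (factorial args all ≥0)
  k=0: (−1)^3·75.8947/(12)·0.4901^3·0.8716^3 = -0.493175
  k=1: (−1)^4·75.8947/(24)·0.4901^1·0.8716^5 = +0.779861
d^3_{1,-2}(2.1171) = -0.493175 +0.779861 = +0.286686
Phases: e^{-i·(1)·1.5498}=+0.020995-0.999780i, e^{-i·(-2)·5.2967}=-0.391420-0.920212i ⇒ D=-0.266109+0.106651i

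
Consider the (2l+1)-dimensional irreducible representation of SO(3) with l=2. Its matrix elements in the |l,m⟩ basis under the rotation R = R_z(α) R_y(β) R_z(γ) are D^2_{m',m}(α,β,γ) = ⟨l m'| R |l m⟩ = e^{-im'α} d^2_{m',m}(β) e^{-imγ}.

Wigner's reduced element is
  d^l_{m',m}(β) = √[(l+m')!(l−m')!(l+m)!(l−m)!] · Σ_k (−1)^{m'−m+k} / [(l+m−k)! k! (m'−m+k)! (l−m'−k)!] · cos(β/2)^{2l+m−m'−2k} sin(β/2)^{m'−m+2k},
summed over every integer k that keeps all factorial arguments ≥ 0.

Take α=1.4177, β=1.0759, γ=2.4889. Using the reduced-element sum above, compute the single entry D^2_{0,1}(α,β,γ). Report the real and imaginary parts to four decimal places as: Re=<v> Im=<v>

Split into d^2_{0,1}(β=1.0759) × two z-phases.
Half-angle: c=0.858761, s=0.512377. N=√(2·2·6·1)=4.898979
k: max(0,(1)−(0))=1 … min(2+(1),2−(0))=2
  k=1: (−1)^0·4.8990/(2)·0.8588^3·0.5124^1 = +0.794844
  k=2: (−1)^1·4.8990/(2)·0.8588^1·0.5124^3 = -0.282954
d^2_{0,1}(1.0759) = +0.794844 -0.282954 = +0.511890
Attach z-rotation phases: D = e^{-i(0)(1.4177)}·(+0.511890)·e^{-i(1)(2.4889)} = -0.406671-0.310885i

Re=-0.4067 Im=-0.3109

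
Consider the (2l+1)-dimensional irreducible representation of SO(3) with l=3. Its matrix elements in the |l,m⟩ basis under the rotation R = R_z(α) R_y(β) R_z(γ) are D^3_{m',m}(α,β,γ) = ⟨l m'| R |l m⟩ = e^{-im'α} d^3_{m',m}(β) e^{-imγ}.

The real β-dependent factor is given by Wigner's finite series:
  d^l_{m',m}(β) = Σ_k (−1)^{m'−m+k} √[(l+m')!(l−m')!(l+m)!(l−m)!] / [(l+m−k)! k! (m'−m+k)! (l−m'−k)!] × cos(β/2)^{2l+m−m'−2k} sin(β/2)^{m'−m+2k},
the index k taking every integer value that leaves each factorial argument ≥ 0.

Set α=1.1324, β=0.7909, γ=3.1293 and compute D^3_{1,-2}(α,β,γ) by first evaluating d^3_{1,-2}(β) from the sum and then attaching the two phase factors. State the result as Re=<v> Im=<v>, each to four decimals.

Split into d^3_{1,-2}(β=0.7909) × two z-phases.
Half-angle: c=0.922823, s=0.385223. N=√(24·2·1·120)=75.894664
The bounds max(0,m−m')=0 and min(l+m,l−m')=1 give 2 terms
  k=0: (−1)^3·75.8947/(12)·0.9228^3·0.3852^3 = -0.284135
  k=1: (−1)^4·75.8947/(24)·0.9228^1·0.3852^5 = +0.024756
d^3_{1,-2}(0.7909) = -0.284135 +0.024756 = -0.259378
Phases: e^{-i·(1)·1.1324}=+0.424488-0.905434i, e^{-i·(-2)·3.1293}=+0.999698-0.024583i ⇒ D=-0.104296+0.237486i

Re=-0.1043 Im=0.2375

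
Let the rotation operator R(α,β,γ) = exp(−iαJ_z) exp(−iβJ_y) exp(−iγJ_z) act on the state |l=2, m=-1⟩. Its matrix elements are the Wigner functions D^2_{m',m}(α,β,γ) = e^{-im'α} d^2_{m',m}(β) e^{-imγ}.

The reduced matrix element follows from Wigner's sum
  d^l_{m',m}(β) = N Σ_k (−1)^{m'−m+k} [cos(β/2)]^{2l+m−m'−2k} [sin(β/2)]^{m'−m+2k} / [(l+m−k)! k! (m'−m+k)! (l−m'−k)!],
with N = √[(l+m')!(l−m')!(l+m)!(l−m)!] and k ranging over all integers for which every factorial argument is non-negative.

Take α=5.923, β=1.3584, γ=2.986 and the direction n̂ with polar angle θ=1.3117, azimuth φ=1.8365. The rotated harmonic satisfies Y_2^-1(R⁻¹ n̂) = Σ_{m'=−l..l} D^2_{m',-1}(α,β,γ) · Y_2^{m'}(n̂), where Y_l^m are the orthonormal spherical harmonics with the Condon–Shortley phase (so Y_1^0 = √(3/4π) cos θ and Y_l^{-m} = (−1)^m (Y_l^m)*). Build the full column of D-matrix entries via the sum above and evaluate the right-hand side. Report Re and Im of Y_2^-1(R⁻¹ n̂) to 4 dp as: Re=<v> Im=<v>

Re=-0.1878 Im=-0.2766

Need the full column D^2_{m',-1} for m'=−2..2 at α=5.923, β=1.3584, γ=2.986.
cos(β/2)=0.778076, sin(β/2)=0.628171
d^2_{-2,-1}: single k=1 term ⇒ +0.591797;  D = -0.378902+0.454595i
d^2_{-1,-1}: k∈[0..1] ⇒ +0.366511 -0.716672 = -0.350161;  D = +0.304608-0.172703i
d^2_{0,-1}: k∈[0..1] ⇒ -0.724801 +0.472422 = -0.252378;  D = +0.249329-0.039110i
d^2_{1,-1}: k∈[0..1] ⇒ +0.716672 -0.155708 = +0.560964;  D = -0.549264-0.113970i
d^2_{2,-1}: single k=0 term ⇒ -0.385731;  D = +0.325830+0.206454i
Y_2^{m'}(θ=1.3117,φ=1.8365) and Σ D·Y over m':
  (-0.3789+0.4546i)·(-0.3111+0.1829i)  (+0.3046-0.1727i)·(-0.0502-0.1846i)  (+0.2493-0.0391i)·(-0.2533+0.0000i)  (-0.5493-0.1140i)·(+0.0502-0.1846i)  (+0.3258+0.2065i)·(-0.3111-0.1829i)
Y_2^-1(R⁻¹ n̂) = -0.187843-0.276551i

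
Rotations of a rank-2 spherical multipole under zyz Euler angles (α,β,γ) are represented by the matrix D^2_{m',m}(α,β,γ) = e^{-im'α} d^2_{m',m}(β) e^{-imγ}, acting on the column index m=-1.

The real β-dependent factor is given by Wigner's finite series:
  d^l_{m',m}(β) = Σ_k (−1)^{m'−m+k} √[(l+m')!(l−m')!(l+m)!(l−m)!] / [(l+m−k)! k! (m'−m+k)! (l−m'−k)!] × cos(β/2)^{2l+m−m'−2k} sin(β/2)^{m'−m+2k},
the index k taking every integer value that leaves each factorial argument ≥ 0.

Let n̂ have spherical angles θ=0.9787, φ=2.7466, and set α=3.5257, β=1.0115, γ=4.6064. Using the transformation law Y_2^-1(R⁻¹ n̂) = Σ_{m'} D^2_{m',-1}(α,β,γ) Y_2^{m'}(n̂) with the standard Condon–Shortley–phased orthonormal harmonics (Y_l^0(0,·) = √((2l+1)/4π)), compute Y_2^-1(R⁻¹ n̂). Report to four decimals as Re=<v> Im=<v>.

Re=0.3672 Im=0.0598

Need the full column D^2_{m',-1} for m'=−2..2 at α=3.5257, β=1.0115, γ=4.6064.
cos(β/2)=0.874811, sin(β/2)=0.484464
d^2_{-2,-1}: single k=1 term ⇒ +0.648686;  D = +0.398860-0.511570i
d^2_{-1,-1}: k∈[0..1] ⇒ +0.585676 -0.538856 = +0.046821;  D = -0.012854+0.045021i
d^2_{0,-1}: k∈[0..1] ⇒ -0.794475 +0.243654 = -0.550821;  D = +0.058272+0.547730i
d^2_{1,-1}: k∈[0..1] ⇒ +0.538856 -0.055086 = +0.483769;  D = +0.227715+0.426824i
d^2_{2,-1}: single k=0 term ⇒ -0.198943;  D = +0.152596+0.127643i
Y_2^{m'}(θ=0.9787,φ=2.7466) and Σ D·Y over m':
  (+0.3989-0.5116i)·(+0.1872+0.1889i)  (-0.0129+0.0450i)·(-0.3302-0.1377i)  (+0.0583+0.5477i)·(-0.0207+0.0000i)  (+0.2277+0.4268i)·(+0.3302-0.1377i)  (+0.1526+0.1276i)·(+0.1872-0.1889i)
Y_2^-1(R⁻¹ n̂) = +0.367185+0.059826i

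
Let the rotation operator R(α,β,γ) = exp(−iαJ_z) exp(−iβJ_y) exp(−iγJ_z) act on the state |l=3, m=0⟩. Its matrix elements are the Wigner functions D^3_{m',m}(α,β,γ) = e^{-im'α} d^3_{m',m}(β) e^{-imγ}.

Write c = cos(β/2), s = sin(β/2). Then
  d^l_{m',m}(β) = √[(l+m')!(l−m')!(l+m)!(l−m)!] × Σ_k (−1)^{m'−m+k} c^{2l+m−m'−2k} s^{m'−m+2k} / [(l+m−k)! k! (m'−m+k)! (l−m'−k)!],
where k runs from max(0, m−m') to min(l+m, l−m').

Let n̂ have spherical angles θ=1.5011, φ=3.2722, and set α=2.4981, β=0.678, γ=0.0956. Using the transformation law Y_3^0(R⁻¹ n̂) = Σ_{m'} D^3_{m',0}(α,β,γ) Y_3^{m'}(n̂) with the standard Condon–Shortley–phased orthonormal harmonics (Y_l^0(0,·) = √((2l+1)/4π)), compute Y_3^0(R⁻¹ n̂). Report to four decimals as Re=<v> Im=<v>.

Need the full column D^3_{m',0} for m'=−3..3 at α=2.4981, β=0.678, γ=0.0956.
cos(β/2)=0.943088, sin(β/2)=0.332544
d^3_{-3,0}: single k=3 term ⇒ +0.137949;  D = +0.048555+0.129122i
d^3_{-2,0}: k∈[2..3] ⇒ +0.479146 -0.059575 = +0.419571;  D = +0.117487-0.402786i
d^3_{-1,0}: k∈[1..3] ⇒ +0.859410 -0.320565 +0.013286 = +0.552131;  D = -0.441707+0.331275i
d^3_{0,0}: k∈[0..3] ⇒ +0.703578 -0.787317 +0.097891 -0.001352 = +0.012800;  D = +0.012800+0.000000i
d^3_{1,0}: k∈[0..2] ⇒ -0.859410 +0.320565 -0.013286 = -0.552131;  D = +0.441707+0.331275i
d^3_{2,0}: k∈[0..1] ⇒ +0.479146 -0.059575 = +0.419571;  D = +0.117487+0.402786i
d^3_{3,0}: single k=0 term ⇒ -0.137949;  D = -0.048555+0.129122i
Y_3^{m'}(θ=1.5011,φ=3.2722) and Σ D·Y over m':
  (+0.0486+0.1291i)·(-0.3828+0.1582i)  (+0.1175-0.4028i)·(+0.0684-0.0183i)  (-0.4417+0.3313i)·(+0.3119-0.0410i)  (+0.0128+0.0000i)·(-0.0773+0.0000i)  (+0.4417+0.3313i)·(-0.3119-0.0410i)  (+0.1175+0.4028i)·(+0.0684+0.0183i)  (-0.0486+0.1291i)·(+0.3828+0.1582i)
Y_3^0(R⁻¹ n̂) = -0.326059+0.000000i

Re=-0.3261 Im=0.0000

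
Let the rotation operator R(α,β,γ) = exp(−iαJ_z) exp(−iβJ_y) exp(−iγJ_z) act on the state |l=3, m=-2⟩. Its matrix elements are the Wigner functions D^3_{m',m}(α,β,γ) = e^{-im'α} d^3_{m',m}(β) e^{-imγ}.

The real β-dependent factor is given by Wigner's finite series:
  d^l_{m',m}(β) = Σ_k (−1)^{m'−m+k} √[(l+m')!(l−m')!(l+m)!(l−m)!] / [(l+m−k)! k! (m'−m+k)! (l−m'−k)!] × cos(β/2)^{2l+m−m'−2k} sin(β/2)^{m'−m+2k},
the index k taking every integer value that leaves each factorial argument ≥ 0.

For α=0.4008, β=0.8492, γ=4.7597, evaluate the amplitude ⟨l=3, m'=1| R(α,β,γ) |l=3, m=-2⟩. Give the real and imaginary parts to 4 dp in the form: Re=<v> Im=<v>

Re=0.2864 Im=-0.0905

D^3_{1,-2}(0.4008,0.8492,4.7597) = e^{-i·1·0.4008}·d^3_{1,-2}(0.8492)·e^{-i·-2·4.7597}. Compute d first:
Half-angle: c=0.911204, s=0.411956. N=√(24·2·1·120)=75.894664
k∈{0,1} keeps every argument non-negative
  k=0: (−1)^3·75.8947/(12)·0.9112^3·0.4120^3 = -0.334526
  k=1: (−1)^4·75.8947/(24)·0.9112^1·0.4120^5 = +0.034188
d^3_{1,-2}(0.8492) = -0.334526 +0.034188 = -0.300338
Attach z-rotation phases: D = e^{-i(1)(0.4008)}·(-0.300338)·e^{-i(-2)(4.7597)} = +0.286370-0.090527i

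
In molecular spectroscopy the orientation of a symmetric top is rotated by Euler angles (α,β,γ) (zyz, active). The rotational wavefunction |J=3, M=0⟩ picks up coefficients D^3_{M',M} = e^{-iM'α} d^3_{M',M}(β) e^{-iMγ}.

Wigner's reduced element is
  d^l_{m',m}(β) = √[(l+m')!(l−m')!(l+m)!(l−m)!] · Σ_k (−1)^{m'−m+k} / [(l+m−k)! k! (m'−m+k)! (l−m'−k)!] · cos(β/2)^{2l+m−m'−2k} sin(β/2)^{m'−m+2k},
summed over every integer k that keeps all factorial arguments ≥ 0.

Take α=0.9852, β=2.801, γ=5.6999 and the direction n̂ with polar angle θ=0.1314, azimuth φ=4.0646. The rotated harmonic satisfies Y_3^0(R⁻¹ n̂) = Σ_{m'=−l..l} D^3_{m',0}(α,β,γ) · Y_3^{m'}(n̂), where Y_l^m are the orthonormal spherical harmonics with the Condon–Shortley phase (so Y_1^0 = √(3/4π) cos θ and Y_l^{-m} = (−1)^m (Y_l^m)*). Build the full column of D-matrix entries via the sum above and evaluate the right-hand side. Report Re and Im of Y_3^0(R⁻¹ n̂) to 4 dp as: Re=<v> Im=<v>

Need the full column D^3_{m',0} for m'=−3..3 at α=0.9852, β=2.801, γ=5.6999.
cos(β/2)=0.169474, sin(β/2)=0.985535
d^3_{-3,0}: single k=3 term ⇒ +0.020837;  D = -0.020478+0.003853i
d^3_{-2,0}: k∈[2..3] ⇒ +0.004389 -0.148408 = -0.144019;  D = +0.056031-0.132673i
d^3_{-1,0}: k∈[1..3] ⇒ +0.000477 -0.048422 +0.545826 = +0.497881;  D = +0.275177+0.414926i
d^3_{0,0}: k∈[0..3] ⇒ +0.000024 -0.007211 +0.243859 -0.916286 = -0.679615;  D = -0.679615+0.000000i
d^3_{1,0}: k∈[0..2] ⇒ -0.000477 +0.048422 -0.545826 = -0.497881;  D = -0.275177+0.414926i
d^3_{2,0}: k∈[0..1] ⇒ +0.004389 -0.148408 = -0.144019;  D = +0.056031+0.132673i
d^3_{3,0}: single k=0 term ⇒ -0.020837;  D = +0.020478+0.003853i
Y_3^{m'}(θ=0.1314,φ=4.0646) and Σ D·Y over m':
  (-0.0205+0.0039i)·(+0.0009+0.0003i)  (+0.0560-0.1327i)·(-0.0047-0.0167i)  (+0.2752+0.4149i)·(-0.1000+0.1322i)  (-0.6796+0.0000i)·(+0.7082+0.0000i)  (-0.2752+0.4149i)·(+0.1000+0.1322i)  (+0.0560+0.1327i)·(-0.0047+0.0167i)  (+0.0205+0.0039i)·(-0.0009+0.0003i)
Y_3^0(R⁻¹ n̂) = -0.651007+0.000000i

Re=-0.6510 Im=0.0000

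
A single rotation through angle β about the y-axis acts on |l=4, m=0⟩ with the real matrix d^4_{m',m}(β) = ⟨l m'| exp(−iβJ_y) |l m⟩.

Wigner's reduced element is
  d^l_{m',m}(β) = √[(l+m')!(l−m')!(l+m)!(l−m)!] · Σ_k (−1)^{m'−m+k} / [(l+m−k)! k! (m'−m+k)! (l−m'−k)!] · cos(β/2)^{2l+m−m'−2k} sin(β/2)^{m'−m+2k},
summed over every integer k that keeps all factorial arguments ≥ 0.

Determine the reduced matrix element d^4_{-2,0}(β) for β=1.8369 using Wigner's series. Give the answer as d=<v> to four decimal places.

d=-0.1898

d^4_{-2,0}(β=1.8369) via Wigner's sum:
Half-angle: c=0.607053, s=0.794662. N=√(2·720·24·24)=910.735966
The bounds max(0,m−m')=2 and min(l+m,l−m')=4 give 3 terms
  k=2: (−1)^0·910.7360/(96)·0.6071^6·0.7947^2 = +0.299808
  k=3: (−1)^1·910.7360/(36)·0.6071^4·0.7947^4 = -1.370012
  k=4: (−1)^2·910.7360/(96)·0.6071^2·0.7947^6 = +0.880374
d^4_{-2,0}(1.8369) = +0.299808 -1.370012 +0.880374 = -0.189829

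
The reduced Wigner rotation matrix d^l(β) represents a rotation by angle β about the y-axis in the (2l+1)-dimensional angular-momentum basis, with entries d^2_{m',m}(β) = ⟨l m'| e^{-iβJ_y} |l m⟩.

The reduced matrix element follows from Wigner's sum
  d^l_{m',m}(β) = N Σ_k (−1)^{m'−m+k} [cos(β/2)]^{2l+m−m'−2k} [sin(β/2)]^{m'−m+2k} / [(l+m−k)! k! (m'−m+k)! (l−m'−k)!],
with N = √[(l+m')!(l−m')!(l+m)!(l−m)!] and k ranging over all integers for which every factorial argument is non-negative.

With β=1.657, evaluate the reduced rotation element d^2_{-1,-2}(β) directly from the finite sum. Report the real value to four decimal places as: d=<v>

d=-0.4553

d^2_{-1,-2}(β=1.657) via Wigner's sum:
c=cos(1.657/2)=0.675982, s=sin(1.657/2)=0.736918; N=√[1·6·1·24]=12.000000
k∈{0} keeps every argument non-negative
  k=0: (−1)^1·12.0000/(6)·0.6760^3·0.7369^1 = -0.455255
d^2_{-1,-2}(1.657) = -0.455255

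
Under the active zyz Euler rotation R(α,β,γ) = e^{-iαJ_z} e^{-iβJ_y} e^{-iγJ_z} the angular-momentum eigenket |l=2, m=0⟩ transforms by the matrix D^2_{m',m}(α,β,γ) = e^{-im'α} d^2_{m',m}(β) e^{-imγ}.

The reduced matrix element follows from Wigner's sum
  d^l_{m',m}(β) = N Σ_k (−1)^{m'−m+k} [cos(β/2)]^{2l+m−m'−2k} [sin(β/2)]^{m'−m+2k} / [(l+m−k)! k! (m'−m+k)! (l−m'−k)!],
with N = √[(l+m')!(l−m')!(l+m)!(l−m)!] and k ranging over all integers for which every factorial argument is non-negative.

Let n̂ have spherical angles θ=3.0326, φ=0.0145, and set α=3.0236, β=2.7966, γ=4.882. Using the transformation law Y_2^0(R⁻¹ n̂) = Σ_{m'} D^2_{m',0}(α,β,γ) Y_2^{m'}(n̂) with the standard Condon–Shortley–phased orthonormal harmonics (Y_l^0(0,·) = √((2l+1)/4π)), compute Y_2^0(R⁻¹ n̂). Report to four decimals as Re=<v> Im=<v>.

Need the full column D^2_{m',0} for m'=−2..2 at α=3.0236, β=2.7966, γ=4.882.
cos(β/2)=0.171642, sin(β/2)=0.985159
d^2_{-2,0}: single k=2 term ⇒ +0.070038;  D = +0.068097-0.016375i
d^2_{-1,0}: k∈[1..2] ⇒ +0.012203 -0.401994 = -0.389791;  D = +0.387081-0.045886i
d^2_{0,0}: k∈[0..2] ⇒ +0.000868 -0.114372 +0.941946 = +0.828442;  D = +0.828442+0.000000i
d^2_{1,0}: k∈[0..1] ⇒ -0.012203 +0.401994 = +0.389791;  D = -0.387081-0.045886i
d^2_{2,0}: single k=0 term ⇒ +0.070038;  D = +0.068097+0.016375i
Y_2^{m'}(θ=3.0326,φ=0.0145) and Σ D·Y over m':
  (+0.0681-0.0164i)·(+0.0046-0.0001i)  (+0.3871-0.0459i)·(-0.0835+0.0012i)  (+0.8284+0.0000i)·(+0.6196+0.0000i)  (-0.3871-0.0459i)·(+0.0835+0.0012i)  (+0.0681+0.0164i)·(+0.0046+0.0001i)
Y_2^0(R⁻¹ n̂) = +0.449357+0.000000i

Re=0.4494 Im=0.0000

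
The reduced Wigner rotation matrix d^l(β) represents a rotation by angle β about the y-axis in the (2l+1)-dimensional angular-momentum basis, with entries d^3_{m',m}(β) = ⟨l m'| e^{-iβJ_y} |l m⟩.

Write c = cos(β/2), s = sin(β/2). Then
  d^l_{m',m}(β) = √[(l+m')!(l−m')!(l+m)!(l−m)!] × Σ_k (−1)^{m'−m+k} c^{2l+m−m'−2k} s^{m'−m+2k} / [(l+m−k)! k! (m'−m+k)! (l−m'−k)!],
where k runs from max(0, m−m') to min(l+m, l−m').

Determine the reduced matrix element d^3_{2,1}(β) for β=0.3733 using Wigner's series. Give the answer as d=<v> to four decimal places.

d^3_{2,1}(β=0.3733) via Wigner's sum:
c=cos(0.3733/2)=0.982631, s=sin(0.3733/2)=0.185568; N=√[120·1·24·2]=75.894664
Admissible k: 0..1 (factorial args all ≥0)
  k=0: (−1)^1·75.8947/(24)·0.9826^5·0.1856^1 = -0.537597
  k=1: (−1)^2·75.8947/(12)·0.9826^3·0.1856^3 = +0.038345
d^3_{2,1}(0.3733) = -0.537597 +0.038345 = -0.499251

d=-0.4993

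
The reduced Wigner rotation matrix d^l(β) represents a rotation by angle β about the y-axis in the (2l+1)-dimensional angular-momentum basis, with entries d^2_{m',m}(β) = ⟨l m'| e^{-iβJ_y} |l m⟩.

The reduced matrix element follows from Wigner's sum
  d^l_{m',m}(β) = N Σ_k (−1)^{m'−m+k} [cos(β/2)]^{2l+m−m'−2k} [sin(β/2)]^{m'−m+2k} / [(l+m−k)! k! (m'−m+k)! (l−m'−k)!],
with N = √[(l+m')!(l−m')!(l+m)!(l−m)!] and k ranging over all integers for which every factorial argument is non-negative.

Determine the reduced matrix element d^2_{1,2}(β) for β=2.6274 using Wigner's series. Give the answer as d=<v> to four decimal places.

d=0.0318

d^2_{1,2}(β=2.6274) via Wigner's sum:
With c≡cos(β/2)=0.254273 and s≡sin(β/2)=0.967132, N=[6·1·24·1]^{1/2}=12.000000
k∈{1} keeps every argument non-negative
  k=1: (−1)^0·12.0000/(6)·0.2543^3·0.9671^1 = +0.031799
d^2_{1,2}(2.6274) = +0.031799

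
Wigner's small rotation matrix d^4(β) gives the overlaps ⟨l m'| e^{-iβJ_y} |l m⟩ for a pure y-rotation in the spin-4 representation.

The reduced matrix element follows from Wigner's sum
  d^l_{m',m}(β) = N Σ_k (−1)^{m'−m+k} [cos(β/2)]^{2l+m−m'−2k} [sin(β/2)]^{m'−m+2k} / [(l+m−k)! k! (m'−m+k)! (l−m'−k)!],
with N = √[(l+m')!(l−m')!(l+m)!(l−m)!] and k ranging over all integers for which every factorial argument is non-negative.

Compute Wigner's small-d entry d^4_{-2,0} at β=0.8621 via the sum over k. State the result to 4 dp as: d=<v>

d=0.4478

d^4_{-2,0}(β=0.8621) via Wigner's sum:
c=cos(0.8621/2)=0.908528, s=sin(0.8621/2)=0.417825; N=√[2·720·24·24]=910.735966
k∈{2,3,4} keeps every argument non-negative
  k=2: (−1)^0·910.7360/(96)·0.9085^6·0.4178^2 = +0.931405
  k=3: (−1)^1·910.7360/(36)·0.9085^4·0.4178^4 = -0.525315
  k=4: (−1)^2·910.7360/(96)·0.9085^2·0.4178^6 = +0.041664
d^4_{-2,0}(0.8621) = +0.931405 -0.525315 +0.041664 = +0.447754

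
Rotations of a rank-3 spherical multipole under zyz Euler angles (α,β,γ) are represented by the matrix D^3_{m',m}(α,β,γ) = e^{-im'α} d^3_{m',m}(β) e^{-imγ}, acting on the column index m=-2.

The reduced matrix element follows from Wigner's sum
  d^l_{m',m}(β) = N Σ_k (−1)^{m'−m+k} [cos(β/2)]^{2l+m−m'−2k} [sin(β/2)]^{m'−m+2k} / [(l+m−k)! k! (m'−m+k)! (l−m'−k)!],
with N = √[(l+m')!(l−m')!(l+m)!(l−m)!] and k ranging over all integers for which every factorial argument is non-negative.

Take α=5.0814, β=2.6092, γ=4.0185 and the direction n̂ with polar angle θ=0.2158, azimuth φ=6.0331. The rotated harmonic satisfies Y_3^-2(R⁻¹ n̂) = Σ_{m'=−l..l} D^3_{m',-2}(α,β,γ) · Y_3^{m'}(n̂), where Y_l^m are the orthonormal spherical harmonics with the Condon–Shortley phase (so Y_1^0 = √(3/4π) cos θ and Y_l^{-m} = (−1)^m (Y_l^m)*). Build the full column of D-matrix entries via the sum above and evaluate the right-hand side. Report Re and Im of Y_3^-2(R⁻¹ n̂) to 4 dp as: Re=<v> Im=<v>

Need the full column D^3_{m',-2} for m'=−3..3 at α=5.0814, β=2.6092, γ=4.0185.
cos(β/2)=0.263064, sin(β/2)=0.964778
d^3_{-3,-2}: single k=1 term ⇒ +0.002977;  D = -0.000825-0.002861i
d^3_{-2,-2}: k∈[0..1] ⇒ +0.000331 -0.022288 = -0.021956;  D = -0.017482+0.013283i
d^3_{-1,-2}: k∈[0..1] ⇒ -0.003844 +0.103394 = +0.099550;  D = +0.084763+0.052206i
d^3_{0,-2}: k∈[0..1] ⇒ +0.024415 -0.328392 = -0.303977;  D = +0.055323-0.298900i
d^3_{1,-2}: k∈[0..1] ⇒ -0.103394 +0.695343 = +0.591949;  D = -0.581739+0.109464i
d^3_{2,-2}: k∈[0..1] ⇒ +0.299780 -0.806428 = -0.506648;  D = +0.266977+0.430600i
d^3_{3,-2}: single k=0 term ⇒ -0.538610;  D = -0.324578+0.429826i
Y_3^{m'}(θ=0.2158,φ=6.0331) and Σ D·Y over m':
  (-0.0008-0.0029i)·(+0.0030+0.0028i)  (-0.0175+0.0133i)·(+0.0402+0.0220i)  (+0.0848+0.0522i)·(+0.2528+0.0646i)  (+0.0553-0.2989i)·(+0.6455+0.0000i)  (-0.5817+0.1095i)·(-0.2528+0.0646i)  (+0.2670+0.4306i)·(+0.0402-0.0220i)  (-0.3246+0.4298i)·(-0.0030+0.0028i)
Y_3^-2(R⁻¹ n̂) = +0.212738-0.230124i

Re=0.2127 Im=-0.2301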